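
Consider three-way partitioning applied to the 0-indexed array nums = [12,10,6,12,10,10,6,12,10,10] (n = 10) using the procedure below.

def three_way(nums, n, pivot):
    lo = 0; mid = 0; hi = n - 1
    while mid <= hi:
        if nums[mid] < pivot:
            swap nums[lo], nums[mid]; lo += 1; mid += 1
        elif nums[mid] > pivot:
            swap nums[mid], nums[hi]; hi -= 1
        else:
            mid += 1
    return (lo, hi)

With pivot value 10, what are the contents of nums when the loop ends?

pivot = 10; lo=0, mid=0, hi=9
nums[mid]=12>10: swap nums[0],nums[9]; hi=8 → [10,10,6,12,10,10,6,12,10,12]
nums[mid]=10=10: mid=1
nums[mid]=10=10: mid=2
nums[mid]=6<10: swap nums[0],nums[2]; lo=1,mid=3 → [6,10,10,12,10,10,6,12,10,12]
nums[mid]=12>10: swap nums[3],nums[8]; hi=7 → [6,10,10,10,10,10,6,12,12,12]
nums[mid]=10=10: mid=4
nums[mid]=10=10: mid=5
nums[mid]=10=10: mid=6
nums[mid]=6<10: swap nums[1],nums[6]; lo=2,mid=7 → [6,6,10,10,10,10,10,12,12,12]
nums[mid]=12>10: swap nums[7],nums[7]; hi=6 → [6,6,10,10,10,10,10,12,12,12]
end: lo=2, hi=6; nums = [6,6,10,10,10,10,10,12,12,12]

[6,6,10,10,10,10,10,12,12,12]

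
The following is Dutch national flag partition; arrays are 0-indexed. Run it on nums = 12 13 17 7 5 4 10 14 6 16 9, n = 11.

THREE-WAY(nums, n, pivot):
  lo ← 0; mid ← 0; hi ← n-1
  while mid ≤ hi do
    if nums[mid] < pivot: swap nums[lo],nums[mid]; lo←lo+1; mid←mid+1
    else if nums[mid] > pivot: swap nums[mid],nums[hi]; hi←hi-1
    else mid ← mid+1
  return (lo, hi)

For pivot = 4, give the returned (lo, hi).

(0, 0)

lo=0 mid=0 hi=10
12>4: swap(0,10), hi=9 ⇒ 9 13 17 7 5 4 10 14 6 16 12
9>4: swap(0,9), hi=8 ⇒ 16 13 17 7 5 4 10 14 6 9 12
16>4: swap(0,8), hi=7 ⇒ 6 13 17 7 5 4 10 14 16 9 12
6>4: swap(0,7), hi=6 ⇒ 14 13 17 7 5 4 10 6 16 9 12
14>4: swap(0,6), hi=5 ⇒ 10 13 17 7 5 4 14 6 16 9 12
10>4: swap(0,5), hi=4 ⇒ 4 13 17 7 5 10 14 6 16 9 12
4=4: mid=1
13>4: swap(1,4), hi=3 ⇒ 4 5 17 7 13 10 14 6 16 9 12
5>4: swap(1,3), hi=2 ⇒ 4 7 17 5 13 10 14 6 16 9 12
7>4: swap(1,2), hi=1 ⇒ 4 17 7 5 13 10 14 6 16 9 12
17>4: swap(1,1), hi=0 ⇒ 4 17 7 5 13 10 14 6 16 9 12
done. lo=0 hi=0; nums=4 17 7 5 13 10 14 6 16 9 12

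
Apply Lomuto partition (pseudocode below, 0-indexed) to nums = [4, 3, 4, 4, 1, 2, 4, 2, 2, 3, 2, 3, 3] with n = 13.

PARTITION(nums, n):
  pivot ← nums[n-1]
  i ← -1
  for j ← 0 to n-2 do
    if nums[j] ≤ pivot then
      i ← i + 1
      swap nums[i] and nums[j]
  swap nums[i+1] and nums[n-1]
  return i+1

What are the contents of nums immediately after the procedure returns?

pivot = nums[12] = 3; i = -1
j=0: nums[0]=4 > 3 → no swap
j=1: nums[1]=3 ≤ 3 → i=0, swap nums[0],nums[1] → [3, 4, 4, 4, 1, 2, 4, 2, 2, 3, 2, 3, 3]
j=2: nums[2]=4 > 3 → no swap
j=3: nums[3]=4 > 3 → no swap
j=4: nums[4]=1 ≤ 3 → i=1, swap nums[1],nums[4] → [3, 1, 4, 4, 4, 2, 4, 2, 2, 3, 2, 3, 3]
j=5: nums[5]=2 ≤ 3 → i=2, swap nums[2],nums[5] → [3, 1, 2, 4, 4, 4, 4, 2, 2, 3, 2, 3, 3]
j=6: nums[6]=4 > 3 → no swap
j=7: nums[7]=2 ≤ 3 → i=3, swap nums[3],nums[7] → [3, 1, 2, 2, 4, 4, 4, 4, 2, 3, 2, 3, 3]
j=8: nums[8]=2 ≤ 3 → i=4, swap nums[4],nums[8] → [3, 1, 2, 2, 2, 4, 4, 4, 4, 3, 2, 3, 3]
j=9: nums[9]=3 ≤ 3 → i=5, swap nums[5],nums[9] → [3, 1, 2, 2, 2, 3, 4, 4, 4, 4, 2, 3, 3]
j=10: nums[10]=2 ≤ 3 → i=6, swap nums[6],nums[10] → [3, 1, 2, 2, 2, 3, 2, 4, 4, 4, 4, 3, 3]
j=11: nums[11]=3 ≤ 3 → i=7, swap nums[7],nums[11] → [3, 1, 2, 2, 2, 3, 2, 3, 4, 4, 4, 4, 3]
final swap nums[8],nums[12] → [3, 1, 2, 2, 2, 3, 2, 3, 3, 4, 4, 4, 4]; return 8

[3, 1, 2, 2, 2, 3, 2, 3, 3, 4, 4, 4, 4]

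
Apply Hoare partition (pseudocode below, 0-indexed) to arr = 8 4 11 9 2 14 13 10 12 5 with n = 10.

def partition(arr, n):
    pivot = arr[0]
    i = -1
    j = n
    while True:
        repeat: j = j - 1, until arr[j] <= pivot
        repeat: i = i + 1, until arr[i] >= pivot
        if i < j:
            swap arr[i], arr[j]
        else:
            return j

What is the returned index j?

pivot = arr[0] = 8; i = -1, j = 10
j→9 (arr[9]=5≤8), i→0 (arr[0]=8≥8); i<j, swap → 5 4 11 9 2 14 13 10 12 8
j→4 (arr[4]=2≤8), i→2 (arr[2]=11≥8); i<j, swap → 5 4 2 9 11 14 13 10 12 8
j→2, i→3; i≥j, return j=2. arr = 5 4 2 9 11 14 13 10 12 8

2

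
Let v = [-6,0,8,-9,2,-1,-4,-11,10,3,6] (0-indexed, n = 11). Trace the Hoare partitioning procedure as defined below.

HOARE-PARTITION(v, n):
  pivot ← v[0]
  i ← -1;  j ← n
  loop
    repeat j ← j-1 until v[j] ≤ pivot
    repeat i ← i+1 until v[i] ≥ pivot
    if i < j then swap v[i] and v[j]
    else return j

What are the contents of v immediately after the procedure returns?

pivot=-6
j stops at 7 (-11), i stops at 0 (-6); swap ⇒ [-11,0,8,-9,2,-1,-4,-6,10,3,6]
j stops at 3 (-9), i stops at 1 (0); swap ⇒ [-11,-9,8,0,2,-1,-4,-6,10,3,6]
j stops at 1, i stops at 2; i≥j ⇒ return 1. v=[-11,-9,8,0,2,-1,-4,-6,10,3,6]

[-11,-9,8,0,2,-1,-4,-6,10,3,6]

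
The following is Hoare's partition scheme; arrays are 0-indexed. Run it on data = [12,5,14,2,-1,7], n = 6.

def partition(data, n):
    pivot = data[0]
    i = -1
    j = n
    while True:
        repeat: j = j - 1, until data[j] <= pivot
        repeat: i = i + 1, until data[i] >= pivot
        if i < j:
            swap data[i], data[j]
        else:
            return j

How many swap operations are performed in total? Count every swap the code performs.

pivot=12
j stops at 5 (7), i stops at 0 (12); swap ⇒ [7,5,14,2,-1,12]
j stops at 4 (-1), i stops at 2 (14); swap ⇒ [7,5,-1,2,14,12]
j stops at 3, i stops at 4; i≥j ⇒ return 3. data=[7,5,-1,2,14,12]

2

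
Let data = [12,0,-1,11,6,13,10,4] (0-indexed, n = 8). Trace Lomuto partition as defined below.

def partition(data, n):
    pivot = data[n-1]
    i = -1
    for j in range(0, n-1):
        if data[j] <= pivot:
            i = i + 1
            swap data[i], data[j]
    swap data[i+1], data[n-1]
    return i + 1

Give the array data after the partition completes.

pivot = data[7] = 4; i = -1
j=0: data[0]=12 > 4 → no swap
j=1: data[1]=0 ≤ 4 → i=0, swap data[0],data[1] → [0,12,-1,11,6,13,10,4]
j=2: data[2]=-1 ≤ 4 → i=1, swap data[1],data[2] → [0,-1,12,11,6,13,10,4]
j=3: data[3]=11 > 4 → no swap
j=4: data[4]=6 > 4 → no swap
j=5: data[5]=13 > 4 → no swap
j=6: data[6]=10 > 4 → no swap
final swap data[2],data[7] → [0,-1,4,11,6,13,10,12]; return 2

[0,-1,4,11,6,13,10,12]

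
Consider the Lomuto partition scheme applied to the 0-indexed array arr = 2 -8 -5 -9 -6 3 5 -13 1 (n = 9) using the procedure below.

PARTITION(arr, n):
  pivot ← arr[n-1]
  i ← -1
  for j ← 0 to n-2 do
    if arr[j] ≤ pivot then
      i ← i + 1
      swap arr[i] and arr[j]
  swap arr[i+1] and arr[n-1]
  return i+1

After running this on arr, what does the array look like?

-8 -5 -9 -6 -13 1 5 2 3

pivot = arr[8] = 1; i = -1
j=0: arr[0]=2 > 1 → no swap
j=1: arr[1]=-8 ≤ 1 → i=0, swap arr[0],arr[1] → -8 2 -5 -9 -6 3 5 -13 1
j=2: arr[2]=-5 ≤ 1 → i=1, swap arr[1],arr[2] → -8 -5 2 -9 -6 3 5 -13 1
j=3: arr[3]=-9 ≤ 1 → i=2, swap arr[2],arr[3] → -8 -5 -9 2 -6 3 5 -13 1
j=4: arr[4]=-6 ≤ 1 → i=3, swap arr[3],arr[4] → -8 -5 -9 -6 2 3 5 -13 1
j=5: arr[5]=3 > 1 → no swap
j=6: arr[6]=5 > 1 → no swap
j=7: arr[7]=-13 ≤ 1 → i=4, swap arr[4],arr[7] → -8 -5 -9 -6 -13 3 5 2 1
final swap arr[5],arr[8] → -8 -5 -9 -6 -13 1 5 2 3; return 5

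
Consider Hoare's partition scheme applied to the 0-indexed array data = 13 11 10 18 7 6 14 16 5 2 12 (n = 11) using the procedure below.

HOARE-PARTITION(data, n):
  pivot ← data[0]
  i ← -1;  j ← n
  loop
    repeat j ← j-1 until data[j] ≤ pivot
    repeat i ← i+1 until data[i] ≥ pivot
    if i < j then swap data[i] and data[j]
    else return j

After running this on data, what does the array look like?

pivot = data[0] = 13; i = -1, j = 11
j→10 (data[10]=12≤13), i→0 (data[0]=13≥13); i<j, swap → 12 11 10 18 7 6 14 16 5 2 13
j→9 (data[9]=2≤13), i→3 (data[3]=18≥13); i<j, swap → 12 11 10 2 7 6 14 16 5 18 13
j→8 (data[8]=5≤13), i→6 (data[6]=14≥13); i<j, swap → 12 11 10 2 7 6 5 16 14 18 13
j→6, i→7; i≥j, return j=6. data = 12 11 10 2 7 6 5 16 14 18 13

12 11 10 2 7 6 5 16 14 18 13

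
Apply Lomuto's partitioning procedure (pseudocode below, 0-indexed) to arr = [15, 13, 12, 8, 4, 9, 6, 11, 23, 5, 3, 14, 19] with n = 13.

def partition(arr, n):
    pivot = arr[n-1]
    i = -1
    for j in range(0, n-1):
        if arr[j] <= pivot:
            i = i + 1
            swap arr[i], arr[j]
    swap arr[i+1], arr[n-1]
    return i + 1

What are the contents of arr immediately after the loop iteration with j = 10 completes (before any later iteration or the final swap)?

[15, 13, 12, 8, 4, 9, 6, 11, 5, 3, 23, 14, 19]

pivot=19, i=-1
j=0: 15≤19, i=0, swap(0,0) ⇒ [15, 13, 12, 8, 4, 9, 6, 11, 23, 5, 3, 14, 19]
j=1: 13≤19, i=1, swap(1,1) ⇒ [15, 13, 12, 8, 4, 9, 6, 11, 23, 5, 3, 14, 19]
j=2: 12≤19, i=2, swap(2,2) ⇒ [15, 13, 12, 8, 4, 9, 6, 11, 23, 5, 3, 14, 19]
j=3: 8≤19, i=3, swap(3,3) ⇒ [15, 13, 12, 8, 4, 9, 6, 11, 23, 5, 3, 14, 19]
j=4: 4≤19, i=4, swap(4,4) ⇒ [15, 13, 12, 8, 4, 9, 6, 11, 23, 5, 3, 14, 19]
j=5: 9≤19, i=5, swap(5,5) ⇒ [15, 13, 12, 8, 4, 9, 6, 11, 23, 5, 3, 14, 19]
j=6: 6≤19, i=6, swap(6,6) ⇒ [15, 13, 12, 8, 4, 9, 6, 11, 23, 5, 3, 14, 19]
j=7: 11≤19, i=7, swap(7,7) ⇒ [15, 13, 12, 8, 4, 9, 6, 11, 23, 5, 3, 14, 19]
j=8: 23>19, skip
j=9: 5≤19, i=8, swap(8,9) ⇒ [15, 13, 12, 8, 4, 9, 6, 11, 5, 23, 3, 14, 19]
j=10: 3≤19, i=9, swap(9,10) ⇒ [15, 13, 12, 8, 4, 9, 6, 11, 5, 3, 23, 14, 19]
(after j=10) arr = [15, 13, 12, 8, 4, 9, 6, 11, 5, 3, 23, 14, 19]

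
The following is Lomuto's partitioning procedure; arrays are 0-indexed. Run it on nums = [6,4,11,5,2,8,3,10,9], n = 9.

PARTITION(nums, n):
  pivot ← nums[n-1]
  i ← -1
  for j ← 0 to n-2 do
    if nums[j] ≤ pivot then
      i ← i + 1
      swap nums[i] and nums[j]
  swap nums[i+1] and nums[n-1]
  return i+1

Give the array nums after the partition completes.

[6,4,5,2,8,3,9,10,11]

pivot=9, i=-1
j=0: 6≤9, i=0, swap(0,0) ⇒ [6,4,11,5,2,8,3,10,9]
j=1: 4≤9, i=1, swap(1,1) ⇒ [6,4,11,5,2,8,3,10,9]
j=2: 11>9, skip
j=3: 5≤9, i=2, swap(2,3) ⇒ [6,4,5,11,2,8,3,10,9]
j=4: 2≤9, i=3, swap(3,4) ⇒ [6,4,5,2,11,8,3,10,9]
j=5: 8≤9, i=4, swap(4,5) ⇒ [6,4,5,2,8,11,3,10,9]
j=6: 3≤9, i=5, swap(5,6) ⇒ [6,4,5,2,8,3,11,10,9]
j=7: 10>9, skip
swap(6,8) ⇒ [6,4,5,2,8,3,9,10,11]; return 6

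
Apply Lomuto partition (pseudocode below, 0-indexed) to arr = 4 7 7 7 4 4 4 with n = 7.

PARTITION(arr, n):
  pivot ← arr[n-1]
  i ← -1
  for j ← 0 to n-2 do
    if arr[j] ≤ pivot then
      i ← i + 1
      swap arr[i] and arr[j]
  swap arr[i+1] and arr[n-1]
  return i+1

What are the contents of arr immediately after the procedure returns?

4 4 4 4 7 7 7

pivot = arr[6] = 4; i = -1
j=0: arr[0]=4 ≤ 4 → i=0, swap arr[0],arr[0] (no change) → 4 7 7 7 4 4 4
j=1: arr[1]=7 > 4 → no swap
j=2: arr[2]=7 > 4 → no swap
j=3: arr[3]=7 > 4 → no swap
j=4: arr[4]=4 ≤ 4 → i=1, swap arr[1],arr[4] → 4 4 7 7 7 4 4
j=5: arr[5]=4 ≤ 4 → i=2, swap arr[2],arr[5] → 4 4 4 7 7 7 4
final swap arr[3],arr[6] → 4 4 4 4 7 7 7; return 3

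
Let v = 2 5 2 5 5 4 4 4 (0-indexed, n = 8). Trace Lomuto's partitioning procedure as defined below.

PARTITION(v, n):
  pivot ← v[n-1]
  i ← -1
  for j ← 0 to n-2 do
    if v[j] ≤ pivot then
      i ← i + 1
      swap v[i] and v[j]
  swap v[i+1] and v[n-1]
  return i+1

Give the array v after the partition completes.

2 2 4 4 4 5 5 5

pivot=4, i=-1
j=0: 2≤4, i=0, swap(0,0) ⇒ 2 5 2 5 5 4 4 4
j=1: 5>4, skip
j=2: 2≤4, i=1, swap(1,2) ⇒ 2 2 5 5 5 4 4 4
j=3: 5>4, skip
j=4: 5>4, skip
j=5: 4≤4, i=2, swap(2,5) ⇒ 2 2 4 5 5 5 4 4
j=6: 4≤4, i=3, swap(3,6) ⇒ 2 2 4 4 5 5 5 4
swap(4,7) ⇒ 2 2 4 4 4 5 5 5; return 4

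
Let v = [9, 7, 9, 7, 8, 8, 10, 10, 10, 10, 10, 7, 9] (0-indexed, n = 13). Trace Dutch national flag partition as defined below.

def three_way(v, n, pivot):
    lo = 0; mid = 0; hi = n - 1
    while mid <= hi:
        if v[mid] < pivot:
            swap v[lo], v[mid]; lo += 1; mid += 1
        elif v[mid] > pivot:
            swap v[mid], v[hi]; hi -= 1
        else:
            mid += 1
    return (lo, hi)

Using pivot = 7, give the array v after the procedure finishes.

[7, 7, 7, 8, 8, 10, 10, 10, 10, 10, 9, 9, 9]

pivot = 7; lo=0, mid=0, hi=12
v[mid]=9>7: swap v[0],v[12]; hi=11 → [9, 7, 9, 7, 8, 8, 10, 10, 10, 10, 10, 7, 9]
v[mid]=9>7: swap v[0],v[11]; hi=10 → [7, 7, 9, 7, 8, 8, 10, 10, 10, 10, 10, 9, 9]
v[mid]=7=7: mid=1
v[mid]=7=7: mid=2
v[mid]=9>7: swap v[2],v[10]; hi=9 → [7, 7, 10, 7, 8, 8, 10, 10, 10, 10, 9, 9, 9]
v[mid]=10>7: swap v[2],v[9]; hi=8 → [7, 7, 10, 7, 8, 8, 10, 10, 10, 10, 9, 9, 9]
v[mid]=10>7: swap v[2],v[8]; hi=7 → [7, 7, 10, 7, 8, 8, 10, 10, 10, 10, 9, 9, 9]
v[mid]=10>7: swap v[2],v[7]; hi=6 → [7, 7, 10, 7, 8, 8, 10, 10, 10, 10, 9, 9, 9]
v[mid]=10>7: swap v[2],v[6]; hi=5 → [7, 7, 10, 7, 8, 8, 10, 10, 10, 10, 9, 9, 9]
v[mid]=10>7: swap v[2],v[5]; hi=4 → [7, 7, 8, 7, 8, 10, 10, 10, 10, 10, 9, 9, 9]
v[mid]=8>7: swap v[2],v[4]; hi=3 → [7, 7, 8, 7, 8, 10, 10, 10, 10, 10, 9, 9, 9]
v[mid]=8>7: swap v[2],v[3]; hi=2 → [7, 7, 7, 8, 8, 10, 10, 10, 10, 10, 9, 9, 9]
v[mid]=7=7: mid=3
end: lo=0, hi=2; v = [7, 7, 7, 8, 8, 10, 10, 10, 10, 10, 9, 9, 9]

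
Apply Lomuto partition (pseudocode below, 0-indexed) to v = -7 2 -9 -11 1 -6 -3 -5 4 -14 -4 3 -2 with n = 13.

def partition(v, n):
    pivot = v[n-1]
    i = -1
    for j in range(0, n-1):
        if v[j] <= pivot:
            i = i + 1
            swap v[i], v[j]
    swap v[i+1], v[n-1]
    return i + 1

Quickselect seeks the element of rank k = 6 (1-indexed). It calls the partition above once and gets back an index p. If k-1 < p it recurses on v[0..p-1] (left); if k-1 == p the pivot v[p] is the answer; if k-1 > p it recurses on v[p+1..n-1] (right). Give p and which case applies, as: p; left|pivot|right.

pivot = v[12] = -2; i = -1
j=0: v[0]=-7 ≤ -2 → i=0, swap v[0],v[0] (no change) → -7 2 -9 -11 1 -6 -3 -5 4 -14 -4 3 -2
j=1: v[1]=2 > -2 → no swap
j=2: v[2]=-9 ≤ -2 → i=1, swap v[1],v[2] → -7 -9 2 -11 1 -6 -3 -5 4 -14 -4 3 -2
j=3: v[3]=-11 ≤ -2 → i=2, swap v[2],v[3] → -7 -9 -11 2 1 -6 -3 -5 4 -14 -4 3 -2
j=4: v[4]=1 > -2 → no swap
j=5: v[5]=-6 ≤ -2 → i=3, swap v[3],v[5] → -7 -9 -11 -6 1 2 -3 -5 4 -14 -4 3 -2
j=6: v[6]=-3 ≤ -2 → i=4, swap v[4],v[6] → -7 -9 -11 -6 -3 2 1 -5 4 -14 -4 3 -2
j=7: v[7]=-5 ≤ -2 → i=5, swap v[5],v[7] → -7 -9 -11 -6 -3 -5 1 2 4 -14 -4 3 -2
j=8: v[8]=4 > -2 → no swap
j=9: v[9]=-14 ≤ -2 → i=6, swap v[6],v[9] → -7 -9 -11 -6 -3 -5 -14 2 4 1 -4 3 -2
j=10: v[10]=-4 ≤ -2 → i=7, swap v[7],v[10] → -7 -9 -11 -6 -3 -5 -14 -4 4 1 2 3 -2
j=11: v[11]=3 > -2 → no swap
final swap v[8],v[12] → -7 -9 -11 -6 -3 -5 -14 -4 -2 1 2 3 4; return 8
p = 8; k-1 = 5 < 8 ⇒ left

8; left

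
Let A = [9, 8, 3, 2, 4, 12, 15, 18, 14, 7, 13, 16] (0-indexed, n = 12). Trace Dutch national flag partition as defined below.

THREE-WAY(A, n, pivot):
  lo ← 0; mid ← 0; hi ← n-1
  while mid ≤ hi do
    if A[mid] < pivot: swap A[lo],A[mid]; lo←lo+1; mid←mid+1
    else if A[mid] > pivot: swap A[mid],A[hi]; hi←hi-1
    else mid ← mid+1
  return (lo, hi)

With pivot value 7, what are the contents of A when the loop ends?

[4, 3, 2, 7, 12, 15, 18, 14, 8, 13, 16, 9]

lo=0 mid=0 hi=11
9>7: swap(0,11), hi=10 ⇒ [16, 8, 3, 2, 4, 12, 15, 18, 14, 7, 13, 9]
16>7: swap(0,10), hi=9 ⇒ [13, 8, 3, 2, 4, 12, 15, 18, 14, 7, 16, 9]
13>7: swap(0,9), hi=8 ⇒ [7, 8, 3, 2, 4, 12, 15, 18, 14, 13, 16, 9]
7=7: mid=1
8>7: swap(1,8), hi=7 ⇒ [7, 14, 3, 2, 4, 12, 15, 18, 8, 13, 16, 9]
14>7: swap(1,7), hi=6 ⇒ [7, 18, 3, 2, 4, 12, 15, 14, 8, 13, 16, 9]
18>7: swap(1,6), hi=5 ⇒ [7, 15, 3, 2, 4, 12, 18, 14, 8, 13, 16, 9]
15>7: swap(1,5), hi=4 ⇒ [7, 12, 3, 2, 4, 15, 18, 14, 8, 13, 16, 9]
12>7: swap(1,4), hi=3 ⇒ [7, 4, 3, 2, 12, 15, 18, 14, 8, 13, 16, 9]
4<7: swap(0,1), lo=1 mid=2 ⇒ [4, 7, 3, 2, 12, 15, 18, 14, 8, 13, 16, 9]
3<7: swap(1,2), lo=2 mid=3 ⇒ [4, 3, 7, 2, 12, 15, 18, 14, 8, 13, 16, 9]
2<7: swap(2,3), lo=3 mid=4 ⇒ [4, 3, 2, 7, 12, 15, 18, 14, 8, 13, 16, 9]
done. lo=3 hi=3; A=[4, 3, 2, 7, 12, 15, 18, 14, 8, 13, 16, 9]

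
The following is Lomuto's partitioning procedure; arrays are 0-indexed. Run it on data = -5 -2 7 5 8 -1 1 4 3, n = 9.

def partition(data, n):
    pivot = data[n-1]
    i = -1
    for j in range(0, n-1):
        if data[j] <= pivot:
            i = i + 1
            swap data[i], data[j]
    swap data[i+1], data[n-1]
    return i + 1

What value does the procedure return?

pivot = data[8] = 3; i = -1
j=0: data[0]=-5 ≤ 3 → i=0, swap data[0],data[0] (no change) → -5 -2 7 5 8 -1 1 4 3
j=1: data[1]=-2 ≤ 3 → i=1, swap data[1],data[1] (no change) → -5 -2 7 5 8 -1 1 4 3
j=2: data[2]=7 > 3 → no swap
j=3: data[3]=5 > 3 → no swap
j=4: data[4]=8 > 3 → no swap
j=5: data[5]=-1 ≤ 3 → i=2, swap data[2],data[5] → -5 -2 -1 5 8 7 1 4 3
j=6: data[6]=1 ≤ 3 → i=3, swap data[3],data[6] → -5 -2 -1 1 8 7 5 4 3
j=7: data[7]=4 > 3 → no swap
final swap data[4],data[8] → -5 -2 -1 1 3 7 5 4 8; return 4

4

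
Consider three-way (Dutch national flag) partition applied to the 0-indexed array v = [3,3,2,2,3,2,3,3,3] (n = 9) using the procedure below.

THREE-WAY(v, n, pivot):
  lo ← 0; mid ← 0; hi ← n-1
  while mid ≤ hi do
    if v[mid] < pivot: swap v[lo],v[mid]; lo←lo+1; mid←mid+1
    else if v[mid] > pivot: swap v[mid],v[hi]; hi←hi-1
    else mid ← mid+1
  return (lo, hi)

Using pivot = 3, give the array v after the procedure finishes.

[2,2,2,3,3,3,3,3,3]

pivot = 3; lo=0, mid=0, hi=8
v[mid]=3=3: mid=1
v[mid]=3=3: mid=2
v[mid]=2<3: swap v[0],v[2]; lo=1,mid=3 → [2,3,3,2,3,2,3,3,3]
v[mid]=2<3: swap v[1],v[3]; lo=2,mid=4 → [2,2,3,3,3,2,3,3,3]
v[mid]=3=3: mid=5
v[mid]=2<3: swap v[2],v[5]; lo=3,mid=6 → [2,2,2,3,3,3,3,3,3]
v[mid]=3=3: mid=7
v[mid]=3=3: mid=8
v[mid]=3=3: mid=9
end: lo=3, hi=8; v = [2,2,2,3,3,3,3,3,3]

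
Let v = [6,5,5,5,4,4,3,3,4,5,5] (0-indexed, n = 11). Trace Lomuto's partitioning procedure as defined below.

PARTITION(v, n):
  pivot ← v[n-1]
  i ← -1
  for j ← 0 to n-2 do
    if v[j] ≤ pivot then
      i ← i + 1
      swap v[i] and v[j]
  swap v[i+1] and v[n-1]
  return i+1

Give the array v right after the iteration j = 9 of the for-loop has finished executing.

[5,5,5,4,4,3,3,4,5,6,5]

pivot = v[10] = 5; i = -1
j=0: v[0]=6 > 5 → no swap
j=1: v[1]=5 ≤ 5 → i=0, swap v[0],v[1] → [5,6,5,5,4,4,3,3,4,5,5]
j=2: v[2]=5 ≤ 5 → i=1, swap v[1],v[2] → [5,5,6,5,4,4,3,3,4,5,5]
j=3: v[3]=5 ≤ 5 → i=2, swap v[2],v[3] → [5,5,5,6,4,4,3,3,4,5,5]
j=4: v[4]=4 ≤ 5 → i=3, swap v[3],v[4] → [5,5,5,4,6,4,3,3,4,5,5]
j=5: v[5]=4 ≤ 5 → i=4, swap v[4],v[5] → [5,5,5,4,4,6,3,3,4,5,5]
j=6: v[6]=3 ≤ 5 → i=5, swap v[5],v[6] → [5,5,5,4,4,3,6,3,4,5,5]
j=7: v[7]=3 ≤ 5 → i=6, swap v[6],v[7] → [5,5,5,4,4,3,3,6,4,5,5]
j=8: v[8]=4 ≤ 5 → i=7, swap v[7],v[8] → [5,5,5,4,4,3,3,4,6,5,5]
j=9: v[9]=5 ≤ 5 → i=8, swap v[8],v[9] → [5,5,5,4,4,3,3,4,5,6,5]
(after j=9) v = [5,5,5,4,4,3,3,4,5,6,5]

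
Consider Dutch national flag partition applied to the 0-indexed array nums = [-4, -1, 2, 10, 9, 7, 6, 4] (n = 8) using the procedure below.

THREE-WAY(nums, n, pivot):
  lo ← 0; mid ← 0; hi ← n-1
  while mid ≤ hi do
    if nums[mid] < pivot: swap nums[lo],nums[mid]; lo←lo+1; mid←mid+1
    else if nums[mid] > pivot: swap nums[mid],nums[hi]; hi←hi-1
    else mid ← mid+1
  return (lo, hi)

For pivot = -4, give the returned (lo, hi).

(0, 0)

pivot = -4; lo=0, mid=0, hi=7
nums[mid]=-4=-4: mid=1
nums[mid]=-1>-4: swap nums[1],nums[7]; hi=6 → [-4, 4, 2, 10, 9, 7, 6, -1]
nums[mid]=4>-4: swap nums[1],nums[6]; hi=5 → [-4, 6, 2, 10, 9, 7, 4, -1]
nums[mid]=6>-4: swap nums[1],nums[5]; hi=4 → [-4, 7, 2, 10, 9, 6, 4, -1]
nums[mid]=7>-4: swap nums[1],nums[4]; hi=3 → [-4, 9, 2, 10, 7, 6, 4, -1]
nums[mid]=9>-4: swap nums[1],nums[3]; hi=2 → [-4, 10, 2, 9, 7, 6, 4, -1]
nums[mid]=10>-4: swap nums[1],nums[2]; hi=1 → [-4, 2, 10, 9, 7, 6, 4, -1]
nums[mid]=2>-4: swap nums[1],nums[1]; hi=0 → [-4, 2, 10, 9, 7, 6, 4, -1]
end: lo=0, hi=0; nums = [-4, 2, 10, 9, 7, 6, 4, -1]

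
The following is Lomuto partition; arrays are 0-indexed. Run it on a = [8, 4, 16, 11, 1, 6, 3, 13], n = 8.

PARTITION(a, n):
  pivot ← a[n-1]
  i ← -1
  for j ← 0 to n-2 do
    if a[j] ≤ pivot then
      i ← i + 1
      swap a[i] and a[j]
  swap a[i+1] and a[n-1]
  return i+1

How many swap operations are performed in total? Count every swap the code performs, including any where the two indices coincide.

7

pivot=13, i=-1
j=0: 8≤13, i=0, swap(0,0) ⇒ [8, 4, 16, 11, 1, 6, 3, 13]
j=1: 4≤13, i=1, swap(1,1) ⇒ [8, 4, 16, 11, 1, 6, 3, 13]
j=2: 16>13, skip
j=3: 11≤13, i=2, swap(2,3) ⇒ [8, 4, 11, 16, 1, 6, 3, 13]
j=4: 1≤13, i=3, swap(3,4) ⇒ [8, 4, 11, 1, 16, 6, 3, 13]
j=5: 6≤13, i=4, swap(4,5) ⇒ [8, 4, 11, 1, 6, 16, 3, 13]
j=6: 3≤13, i=5, swap(5,6) ⇒ [8, 4, 11, 1, 6, 3, 16, 13]
swap(6,7) ⇒ [8, 4, 11, 1, 6, 3, 13, 16]; return 6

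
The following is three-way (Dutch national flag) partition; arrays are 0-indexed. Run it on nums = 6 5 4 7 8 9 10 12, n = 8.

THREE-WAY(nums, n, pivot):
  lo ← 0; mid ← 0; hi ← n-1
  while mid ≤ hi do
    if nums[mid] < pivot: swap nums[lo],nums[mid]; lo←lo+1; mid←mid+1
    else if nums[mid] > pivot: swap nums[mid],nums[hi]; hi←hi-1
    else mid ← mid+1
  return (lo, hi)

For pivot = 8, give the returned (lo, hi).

(4, 4)

lo=0 mid=0 hi=7
6<8: swap(0,0), lo=1 mid=1 ⇒ 6 5 4 7 8 9 10 12
5<8: swap(1,1), lo=2 mid=2 ⇒ 6 5 4 7 8 9 10 12
4<8: swap(2,2), lo=3 mid=3 ⇒ 6 5 4 7 8 9 10 12
7<8: swap(3,3), lo=4 mid=4 ⇒ 6 5 4 7 8 9 10 12
8=8: mid=5
9>8: swap(5,7), hi=6 ⇒ 6 5 4 7 8 12 10 9
12>8: swap(5,6), hi=5 ⇒ 6 5 4 7 8 10 12 9
10>8: swap(5,5), hi=4 ⇒ 6 5 4 7 8 10 12 9
done. lo=4 hi=4; nums=6 5 4 7 8 10 12 9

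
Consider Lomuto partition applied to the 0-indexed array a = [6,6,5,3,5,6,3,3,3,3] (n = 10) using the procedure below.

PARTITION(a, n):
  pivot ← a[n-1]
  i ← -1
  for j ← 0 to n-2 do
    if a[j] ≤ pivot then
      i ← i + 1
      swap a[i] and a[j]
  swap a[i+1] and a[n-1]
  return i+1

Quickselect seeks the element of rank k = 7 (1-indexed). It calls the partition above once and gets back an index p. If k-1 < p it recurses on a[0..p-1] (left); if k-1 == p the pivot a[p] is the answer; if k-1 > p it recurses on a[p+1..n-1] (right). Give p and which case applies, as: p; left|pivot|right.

4; right

pivot=3, i=-1
j=0: 6>3, skip
j=1: 6>3, skip
j=2: 5>3, skip
j=3: 3≤3, i=0, swap(0,3) ⇒ [3,6,5,6,5,6,3,3,3,3]
j=4: 5>3, skip
j=5: 6>3, skip
j=6: 3≤3, i=1, swap(1,6) ⇒ [3,3,5,6,5,6,6,3,3,3]
j=7: 3≤3, i=2, swap(2,7) ⇒ [3,3,3,6,5,6,6,5,3,3]
j=8: 3≤3, i=3, swap(3,8) ⇒ [3,3,3,3,5,6,6,5,6,3]
swap(4,9) ⇒ [3,3,3,3,3,6,6,5,6,5]; return 4
p = 4; k-1 = 6 > 4 ⇒ right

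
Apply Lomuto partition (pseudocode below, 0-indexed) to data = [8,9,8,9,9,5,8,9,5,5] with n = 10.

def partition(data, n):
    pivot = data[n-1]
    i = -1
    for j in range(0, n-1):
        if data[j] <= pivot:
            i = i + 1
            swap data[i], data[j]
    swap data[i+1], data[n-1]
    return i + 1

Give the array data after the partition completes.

pivot=5, i=-1
j=0: 8>5, skip
j=1: 9>5, skip
j=2: 8>5, skip
j=3: 9>5, skip
j=4: 9>5, skip
j=5: 5≤5, i=0, swap(0,5) ⇒ [5,9,8,9,9,8,8,9,5,5]
j=6: 8>5, skip
j=7: 9>5, skip
j=8: 5≤5, i=1, swap(1,8) ⇒ [5,5,8,9,9,8,8,9,9,5]
swap(2,9) ⇒ [5,5,5,9,9,8,8,9,9,8]; return 2

[5,5,5,9,9,8,8,9,9,8]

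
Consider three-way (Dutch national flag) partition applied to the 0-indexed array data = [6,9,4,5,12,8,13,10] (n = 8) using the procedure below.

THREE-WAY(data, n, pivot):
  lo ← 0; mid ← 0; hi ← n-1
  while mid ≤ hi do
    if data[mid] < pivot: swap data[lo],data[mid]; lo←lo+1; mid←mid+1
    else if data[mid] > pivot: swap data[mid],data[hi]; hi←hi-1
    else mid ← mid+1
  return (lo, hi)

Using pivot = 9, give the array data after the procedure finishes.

pivot = 9; lo=0, mid=0, hi=7
data[mid]=6<9: swap data[0],data[0]; lo=1,mid=1 → [6,9,4,5,12,8,13,10]
data[mid]=9=9: mid=2
data[mid]=4<9: swap data[1],data[2]; lo=2,mid=3 → [6,4,9,5,12,8,13,10]
data[mid]=5<9: swap data[2],data[3]; lo=3,mid=4 → [6,4,5,9,12,8,13,10]
data[mid]=12>9: swap data[4],data[7]; hi=6 → [6,4,5,9,10,8,13,12]
data[mid]=10>9: swap data[4],data[6]; hi=5 → [6,4,5,9,13,8,10,12]
data[mid]=13>9: swap data[4],data[5]; hi=4 → [6,4,5,9,8,13,10,12]
data[mid]=8<9: swap data[3],data[4]; lo=4,mid=5 → [6,4,5,8,9,13,10,12]
end: lo=4, hi=4; data = [6,4,5,8,9,13,10,12]

[6,4,5,8,9,13,10,12]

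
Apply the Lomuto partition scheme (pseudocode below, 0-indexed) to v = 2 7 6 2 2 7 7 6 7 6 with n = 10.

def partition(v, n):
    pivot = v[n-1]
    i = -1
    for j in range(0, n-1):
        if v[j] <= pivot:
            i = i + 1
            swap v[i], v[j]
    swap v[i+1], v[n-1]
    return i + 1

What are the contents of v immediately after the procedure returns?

2 6 2 2 6 6 7 7 7 7

pivot = v[9] = 6; i = -1
j=0: v[0]=2 ≤ 6 → i=0, swap v[0],v[0] (no change) → 2 7 6 2 2 7 7 6 7 6
j=1: v[1]=7 > 6 → no swap
j=2: v[2]=6 ≤ 6 → i=1, swap v[1],v[2] → 2 6 7 2 2 7 7 6 7 6
j=3: v[3]=2 ≤ 6 → i=2, swap v[2],v[3] → 2 6 2 7 2 7 7 6 7 6
j=4: v[4]=2 ≤ 6 → i=3, swap v[3],v[4] → 2 6 2 2 7 7 7 6 7 6
j=5: v[5]=7 > 6 → no swap
j=6: v[6]=7 > 6 → no swap
j=7: v[7]=6 ≤ 6 → i=4, swap v[4],v[7] → 2 6 2 2 6 7 7 7 7 6
j=8: v[8]=7 > 6 → no swap
final swap v[5],v[9] → 2 6 2 2 6 6 7 7 7 7; return 5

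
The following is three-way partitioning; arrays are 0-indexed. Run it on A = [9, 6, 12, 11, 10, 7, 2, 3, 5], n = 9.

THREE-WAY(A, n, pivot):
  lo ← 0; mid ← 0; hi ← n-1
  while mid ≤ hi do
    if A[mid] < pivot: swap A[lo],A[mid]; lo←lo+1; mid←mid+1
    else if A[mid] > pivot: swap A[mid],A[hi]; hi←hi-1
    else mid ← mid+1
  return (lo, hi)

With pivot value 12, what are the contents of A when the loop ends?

[9, 6, 11, 10, 7, 2, 3, 5, 12]

pivot = 12; lo=0, mid=0, hi=8
A[mid]=9<12: swap A[0],A[0]; lo=1,mid=1 → [9, 6, 12, 11, 10, 7, 2, 3, 5]
A[mid]=6<12: swap A[1],A[1]; lo=2,mid=2 → [9, 6, 12, 11, 10, 7, 2, 3, 5]
A[mid]=12=12: mid=3
A[mid]=11<12: swap A[2],A[3]; lo=3,mid=4 → [9, 6, 11, 12, 10, 7, 2, 3, 5]
A[mid]=10<12: swap A[3],A[4]; lo=4,mid=5 → [9, 6, 11, 10, 12, 7, 2, 3, 5]
A[mid]=7<12: swap A[4],A[5]; lo=5,mid=6 → [9, 6, 11, 10, 7, 12, 2, 3, 5]
A[mid]=2<12: swap A[5],A[6]; lo=6,mid=7 → [9, 6, 11, 10, 7, 2, 12, 3, 5]
A[mid]=3<12: swap A[6],A[7]; lo=7,mid=8 → [9, 6, 11, 10, 7, 2, 3, 12, 5]
A[mid]=5<12: swap A[7],A[8]; lo=8,mid=9 → [9, 6, 11, 10, 7, 2, 3, 5, 12]
end: lo=8, hi=8; A = [9, 6, 11, 10, 7, 2, 3, 5, 12]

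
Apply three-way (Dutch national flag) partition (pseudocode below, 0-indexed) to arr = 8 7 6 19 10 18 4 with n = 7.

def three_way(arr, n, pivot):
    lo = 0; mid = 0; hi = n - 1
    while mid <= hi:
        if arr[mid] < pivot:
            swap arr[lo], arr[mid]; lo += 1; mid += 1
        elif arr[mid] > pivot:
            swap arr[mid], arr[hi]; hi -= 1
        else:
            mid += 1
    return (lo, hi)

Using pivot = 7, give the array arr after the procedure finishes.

pivot = 7; lo=0, mid=0, hi=6
arr[mid]=8>7: swap arr[0],arr[6]; hi=5 → 4 7 6 19 10 18 8
arr[mid]=4<7: swap arr[0],arr[0]; lo=1,mid=1 → 4 7 6 19 10 18 8
arr[mid]=7=7: mid=2
arr[mid]=6<7: swap arr[1],arr[2]; lo=2,mid=3 → 4 6 7 19 10 18 8
arr[mid]=19>7: swap arr[3],arr[5]; hi=4 → 4 6 7 18 10 19 8
arr[mid]=18>7: swap arr[3],arr[4]; hi=3 → 4 6 7 10 18 19 8
arr[mid]=10>7: swap arr[3],arr[3]; hi=2 → 4 6 7 10 18 19 8
end: lo=2, hi=2; arr = 4 6 7 10 18 19 8

4 6 7 10 18 19 8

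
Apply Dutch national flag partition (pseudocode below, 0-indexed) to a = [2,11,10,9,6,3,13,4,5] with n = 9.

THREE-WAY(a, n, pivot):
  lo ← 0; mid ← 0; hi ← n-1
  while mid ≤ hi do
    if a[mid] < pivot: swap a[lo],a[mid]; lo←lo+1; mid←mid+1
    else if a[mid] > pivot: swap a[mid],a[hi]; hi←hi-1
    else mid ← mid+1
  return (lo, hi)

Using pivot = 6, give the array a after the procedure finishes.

[2,5,4,3,6,13,9,10,11]

pivot = 6; lo=0, mid=0, hi=8
a[mid]=2<6: swap a[0],a[0]; lo=1,mid=1 → [2,11,10,9,6,3,13,4,5]
a[mid]=11>6: swap a[1],a[8]; hi=7 → [2,5,10,9,6,3,13,4,11]
a[mid]=5<6: swap a[1],a[1]; lo=2,mid=2 → [2,5,10,9,6,3,13,4,11]
a[mid]=10>6: swap a[2],a[7]; hi=6 → [2,5,4,9,6,3,13,10,11]
a[mid]=4<6: swap a[2],a[2]; lo=3,mid=3 → [2,5,4,9,6,3,13,10,11]
a[mid]=9>6: swap a[3],a[6]; hi=5 → [2,5,4,13,6,3,9,10,11]
a[mid]=13>6: swap a[3],a[5]; hi=4 → [2,5,4,3,6,13,9,10,11]
a[mid]=3<6: swap a[3],a[3]; lo=4,mid=4 → [2,5,4,3,6,13,9,10,11]
a[mid]=6=6: mid=5
end: lo=4, hi=4; a = [2,5,4,3,6,13,9,10,11]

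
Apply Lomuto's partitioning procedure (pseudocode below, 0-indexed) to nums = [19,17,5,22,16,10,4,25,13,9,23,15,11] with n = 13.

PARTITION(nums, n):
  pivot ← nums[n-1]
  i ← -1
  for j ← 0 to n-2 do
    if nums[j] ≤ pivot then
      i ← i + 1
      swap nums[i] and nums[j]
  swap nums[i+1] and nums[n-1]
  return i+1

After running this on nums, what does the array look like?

pivot=11, i=-1
j=0: 19>11, skip
j=1: 17>11, skip
j=2: 5≤11, i=0, swap(0,2) ⇒ [5,17,19,22,16,10,4,25,13,9,23,15,11]
j=3: 22>11, skip
j=4: 16>11, skip
j=5: 10≤11, i=1, swap(1,5) ⇒ [5,10,19,22,16,17,4,25,13,9,23,15,11]
j=6: 4≤11, i=2, swap(2,6) ⇒ [5,10,4,22,16,17,19,25,13,9,23,15,11]
j=7: 25>11, skip
j=8: 13>11, skip
j=9: 9≤11, i=3, swap(3,9) ⇒ [5,10,4,9,16,17,19,25,13,22,23,15,11]
j=10: 23>11, skip
j=11: 15>11, skip
swap(4,12) ⇒ [5,10,4,9,11,17,19,25,13,22,23,15,16]; return 4

[5,10,4,9,11,17,19,25,13,22,23,15,16]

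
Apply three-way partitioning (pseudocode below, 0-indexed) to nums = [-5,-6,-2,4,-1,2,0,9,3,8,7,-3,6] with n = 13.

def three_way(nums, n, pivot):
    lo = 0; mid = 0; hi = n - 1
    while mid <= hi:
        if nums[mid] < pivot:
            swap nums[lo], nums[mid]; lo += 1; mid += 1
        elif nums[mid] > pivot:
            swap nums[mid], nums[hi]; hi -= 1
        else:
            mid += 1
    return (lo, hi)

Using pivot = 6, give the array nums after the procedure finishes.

[-5,-6,-2,4,-1,2,0,3,-3,6,7,8,9]

pivot = 6; lo=0, mid=0, hi=12
nums[mid]=-5<6: swap nums[0],nums[0]; lo=1,mid=1 → [-5,-6,-2,4,-1,2,0,9,3,8,7,-3,6]
nums[mid]=-6<6: swap nums[1],nums[1]; lo=2,mid=2 → [-5,-6,-2,4,-1,2,0,9,3,8,7,-3,6]
nums[mid]=-2<6: swap nums[2],nums[2]; lo=3,mid=3 → [-5,-6,-2,4,-1,2,0,9,3,8,7,-3,6]
nums[mid]=4<6: swap nums[3],nums[3]; lo=4,mid=4 → [-5,-6,-2,4,-1,2,0,9,3,8,7,-3,6]
nums[mid]=-1<6: swap nums[4],nums[4]; lo=5,mid=5 → [-5,-6,-2,4,-1,2,0,9,3,8,7,-3,6]
nums[mid]=2<6: swap nums[5],nums[5]; lo=6,mid=6 → [-5,-6,-2,4,-1,2,0,9,3,8,7,-3,6]
nums[mid]=0<6: swap nums[6],nums[6]; lo=7,mid=7 → [-5,-6,-2,4,-1,2,0,9,3,8,7,-3,6]
nums[mid]=9>6: swap nums[7],nums[12]; hi=11 → [-5,-6,-2,4,-1,2,0,6,3,8,7,-3,9]
nums[mid]=6=6: mid=8
nums[mid]=3<6: swap nums[7],nums[8]; lo=8,mid=9 → [-5,-6,-2,4,-1,2,0,3,6,8,7,-3,9]
nums[mid]=8>6: swap nums[9],nums[11]; hi=10 → [-5,-6,-2,4,-1,2,0,3,6,-3,7,8,9]
nums[mid]=-3<6: swap nums[8],nums[9]; lo=9,mid=10 → [-5,-6,-2,4,-1,2,0,3,-3,6,7,8,9]
nums[mid]=7>6: swap nums[10],nums[10]; hi=9 → [-5,-6,-2,4,-1,2,0,3,-3,6,7,8,9]
end: lo=9, hi=9; nums = [-5,-6,-2,4,-1,2,0,3,-3,6,7,8,9]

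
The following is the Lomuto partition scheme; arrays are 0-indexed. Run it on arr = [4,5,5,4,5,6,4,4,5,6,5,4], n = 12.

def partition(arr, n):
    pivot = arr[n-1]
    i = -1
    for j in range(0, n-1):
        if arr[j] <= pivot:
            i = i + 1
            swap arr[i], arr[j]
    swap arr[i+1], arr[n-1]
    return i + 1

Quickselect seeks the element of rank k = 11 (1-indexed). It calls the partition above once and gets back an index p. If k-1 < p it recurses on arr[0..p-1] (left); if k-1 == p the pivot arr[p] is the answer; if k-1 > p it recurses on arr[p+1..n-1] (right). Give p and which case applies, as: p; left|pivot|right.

4; right

pivot = arr[11] = 4; i = -1
j=0: arr[0]=4 ≤ 4 → i=0, swap arr[0],arr[0] (no change) → [4,5,5,4,5,6,4,4,5,6,5,4]
j=1: arr[1]=5 > 4 → no swap
j=2: arr[2]=5 > 4 → no swap
j=3: arr[3]=4 ≤ 4 → i=1, swap arr[1],arr[3] → [4,4,5,5,5,6,4,4,5,6,5,4]
j=4: arr[4]=5 > 4 → no swap
j=5: arr[5]=6 > 4 → no swap
j=6: arr[6]=4 ≤ 4 → i=2, swap arr[2],arr[6] → [4,4,4,5,5,6,5,4,5,6,5,4]
j=7: arr[7]=4 ≤ 4 → i=3, swap arr[3],arr[7] → [4,4,4,4,5,6,5,5,5,6,5,4]
j=8: arr[8]=5 > 4 → no swap
j=9: arr[9]=6 > 4 → no swap
j=10: arr[10]=5 > 4 → no swap
final swap arr[4],arr[11] → [4,4,4,4,4,6,5,5,5,6,5,5]; return 4
p = 4; k-1 = 10 > 4 ⇒ right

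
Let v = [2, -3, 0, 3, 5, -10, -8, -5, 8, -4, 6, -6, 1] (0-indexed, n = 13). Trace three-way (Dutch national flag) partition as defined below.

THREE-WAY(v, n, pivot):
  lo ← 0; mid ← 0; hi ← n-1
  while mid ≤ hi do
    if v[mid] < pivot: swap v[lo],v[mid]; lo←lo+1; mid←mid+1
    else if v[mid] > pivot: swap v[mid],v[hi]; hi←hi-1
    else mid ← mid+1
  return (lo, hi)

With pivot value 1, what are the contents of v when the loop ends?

pivot = 1; lo=0, mid=0, hi=12
v[mid]=2>1: swap v[0],v[12]; hi=11 → [1, -3, 0, 3, 5, -10, -8, -5, 8, -4, 6, -6, 2]
v[mid]=1=1: mid=1
v[mid]=-3<1: swap v[0],v[1]; lo=1,mid=2 → [-3, 1, 0, 3, 5, -10, -8, -5, 8, -4, 6, -6, 2]
v[mid]=0<1: swap v[1],v[2]; lo=2,mid=3 → [-3, 0, 1, 3, 5, -10, -8, -5, 8, -4, 6, -6, 2]
v[mid]=3>1: swap v[3],v[11]; hi=10 → [-3, 0, 1, -6, 5, -10, -8, -5, 8, -4, 6, 3, 2]
v[mid]=-6<1: swap v[2],v[3]; lo=3,mid=4 → [-3, 0, -6, 1, 5, -10, -8, -5, 8, -4, 6, 3, 2]
v[mid]=5>1: swap v[4],v[10]; hi=9 → [-3, 0, -6, 1, 6, -10, -8, -5, 8, -4, 5, 3, 2]
v[mid]=6>1: swap v[4],v[9]; hi=8 → [-3, 0, -6, 1, -4, -10, -8, -5, 8, 6, 5, 3, 2]
v[mid]=-4<1: swap v[3],v[4]; lo=4,mid=5 → [-3, 0, -6, -4, 1, -10, -8, -5, 8, 6, 5, 3, 2]
v[mid]=-10<1: swap v[4],v[5]; lo=5,mid=6 → [-3, 0, -6, -4, -10, 1, -8, -5, 8, 6, 5, 3, 2]
v[mid]=-8<1: swap v[5],v[6]; lo=6,mid=7 → [-3, 0, -6, -4, -10, -8, 1, -5, 8, 6, 5, 3, 2]
v[mid]=-5<1: swap v[6],v[7]; lo=7,mid=8 → [-3, 0, -6, -4, -10, -8, -5, 1, 8, 6, 5, 3, 2]
v[mid]=8>1: swap v[8],v[8]; hi=7 → [-3, 0, -6, -4, -10, -8, -5, 1, 8, 6, 5, 3, 2]
end: lo=7, hi=7; v = [-3, 0, -6, -4, -10, -8, -5, 1, 8, 6, 5, 3, 2]

[-3, 0, -6, -4, -10, -8, -5, 1, 8, 6, 5, 3, 2]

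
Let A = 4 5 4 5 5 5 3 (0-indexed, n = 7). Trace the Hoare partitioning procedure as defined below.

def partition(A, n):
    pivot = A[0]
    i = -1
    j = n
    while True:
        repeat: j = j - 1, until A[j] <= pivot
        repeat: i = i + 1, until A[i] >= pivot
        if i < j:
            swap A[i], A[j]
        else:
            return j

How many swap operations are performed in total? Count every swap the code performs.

2

pivot = A[0] = 4; i = -1, j = 7
j→6 (A[6]=3≤4), i→0 (A[0]=4≥4); i<j, swap → 3 5 4 5 5 5 4
j→2 (A[2]=4≤4), i→1 (A[1]=5≥4); i<j, swap → 3 4 5 5 5 5 4
j→1, i→2; i≥j, return j=1. A = 3 4 5 5 5 5 4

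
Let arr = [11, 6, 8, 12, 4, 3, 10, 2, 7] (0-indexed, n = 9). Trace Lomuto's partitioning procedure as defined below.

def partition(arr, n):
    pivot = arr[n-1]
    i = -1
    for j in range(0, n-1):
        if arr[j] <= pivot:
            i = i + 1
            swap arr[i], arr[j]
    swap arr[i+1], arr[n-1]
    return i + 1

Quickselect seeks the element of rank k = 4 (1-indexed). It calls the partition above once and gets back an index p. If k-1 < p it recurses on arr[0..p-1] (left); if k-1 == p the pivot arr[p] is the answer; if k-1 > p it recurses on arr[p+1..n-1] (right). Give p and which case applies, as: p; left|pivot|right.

4; left

pivot=7, i=-1
j=0: 11>7, skip
j=1: 6≤7, i=0, swap(0,1) ⇒ [6, 11, 8, 12, 4, 3, 10, 2, 7]
j=2: 8>7, skip
j=3: 12>7, skip
j=4: 4≤7, i=1, swap(1,4) ⇒ [6, 4, 8, 12, 11, 3, 10, 2, 7]
j=5: 3≤7, i=2, swap(2,5) ⇒ [6, 4, 3, 12, 11, 8, 10, 2, 7]
j=6: 10>7, skip
j=7: 2≤7, i=3, swap(3,7) ⇒ [6, 4, 3, 2, 11, 8, 10, 12, 7]
swap(4,8) ⇒ [6, 4, 3, 2, 7, 8, 10, 12, 11]; return 4
p = 4; k-1 = 3 < 4 ⇒ left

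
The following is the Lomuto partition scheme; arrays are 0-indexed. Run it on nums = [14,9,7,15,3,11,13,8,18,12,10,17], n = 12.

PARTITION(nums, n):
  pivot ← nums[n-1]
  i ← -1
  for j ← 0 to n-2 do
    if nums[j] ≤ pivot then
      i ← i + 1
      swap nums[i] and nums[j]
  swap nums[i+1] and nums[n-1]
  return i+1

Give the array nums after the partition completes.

pivot=17, i=-1
j=0: 14≤17, i=0, swap(0,0) ⇒ [14,9,7,15,3,11,13,8,18,12,10,17]
j=1: 9≤17, i=1, swap(1,1) ⇒ [14,9,7,15,3,11,13,8,18,12,10,17]
j=2: 7≤17, i=2, swap(2,2) ⇒ [14,9,7,15,3,11,13,8,18,12,10,17]
j=3: 15≤17, i=3, swap(3,3) ⇒ [14,9,7,15,3,11,13,8,18,12,10,17]
j=4: 3≤17, i=4, swap(4,4) ⇒ [14,9,7,15,3,11,13,8,18,12,10,17]
j=5: 11≤17, i=5, swap(5,5) ⇒ [14,9,7,15,3,11,13,8,18,12,10,17]
j=6: 13≤17, i=6, swap(6,6) ⇒ [14,9,7,15,3,11,13,8,18,12,10,17]
j=7: 8≤17, i=7, swap(7,7) ⇒ [14,9,7,15,3,11,13,8,18,12,10,17]
j=8: 18>17, skip
j=9: 12≤17, i=8, swap(8,9) ⇒ [14,9,7,15,3,11,13,8,12,18,10,17]
j=10: 10≤17, i=9, swap(9,10) ⇒ [14,9,7,15,3,11,13,8,12,10,18,17]
swap(10,11) ⇒ [14,9,7,15,3,11,13,8,12,10,17,18]; return 10

[14,9,7,15,3,11,13,8,12,10,17,18]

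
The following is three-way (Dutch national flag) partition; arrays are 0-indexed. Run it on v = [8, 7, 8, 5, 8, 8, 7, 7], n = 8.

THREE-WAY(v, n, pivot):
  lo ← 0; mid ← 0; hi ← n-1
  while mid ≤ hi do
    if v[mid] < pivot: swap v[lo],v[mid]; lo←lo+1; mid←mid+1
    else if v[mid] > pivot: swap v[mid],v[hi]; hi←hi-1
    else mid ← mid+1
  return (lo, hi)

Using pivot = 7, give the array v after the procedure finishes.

pivot = 7; lo=0, mid=0, hi=7
v[mid]=8>7: swap v[0],v[7]; hi=6 → [7, 7, 8, 5, 8, 8, 7, 8]
v[mid]=7=7: mid=1
v[mid]=7=7: mid=2
v[mid]=8>7: swap v[2],v[6]; hi=5 → [7, 7, 7, 5, 8, 8, 8, 8]
v[mid]=7=7: mid=3
v[mid]=5<7: swap v[0],v[3]; lo=1,mid=4 → [5, 7, 7, 7, 8, 8, 8, 8]
v[mid]=8>7: swap v[4],v[5]; hi=4 → [5, 7, 7, 7, 8, 8, 8, 8]
v[mid]=8>7: swap v[4],v[4]; hi=3 → [5, 7, 7, 7, 8, 8, 8, 8]
end: lo=1, hi=3; v = [5, 7, 7, 7, 8, 8, 8, 8]

[5, 7, 7, 7, 8, 8, 8, 8]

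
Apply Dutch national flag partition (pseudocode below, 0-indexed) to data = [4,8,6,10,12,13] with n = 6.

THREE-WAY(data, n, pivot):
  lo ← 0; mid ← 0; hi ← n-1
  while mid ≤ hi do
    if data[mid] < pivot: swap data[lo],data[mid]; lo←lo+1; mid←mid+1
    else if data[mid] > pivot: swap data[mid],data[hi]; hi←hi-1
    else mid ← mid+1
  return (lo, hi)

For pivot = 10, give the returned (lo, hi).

pivot = 10; lo=0, mid=0, hi=5
data[mid]=4<10: swap data[0],data[0]; lo=1,mid=1 → [4,8,6,10,12,13]
data[mid]=8<10: swap data[1],data[1]; lo=2,mid=2 → [4,8,6,10,12,13]
data[mid]=6<10: swap data[2],data[2]; lo=3,mid=3 → [4,8,6,10,12,13]
data[mid]=10=10: mid=4
data[mid]=12>10: swap data[4],data[5]; hi=4 → [4,8,6,10,13,12]
data[mid]=13>10: swap data[4],data[4]; hi=3 → [4,8,6,10,13,12]
end: lo=3, hi=3; data = [4,8,6,10,13,12]

(3, 3)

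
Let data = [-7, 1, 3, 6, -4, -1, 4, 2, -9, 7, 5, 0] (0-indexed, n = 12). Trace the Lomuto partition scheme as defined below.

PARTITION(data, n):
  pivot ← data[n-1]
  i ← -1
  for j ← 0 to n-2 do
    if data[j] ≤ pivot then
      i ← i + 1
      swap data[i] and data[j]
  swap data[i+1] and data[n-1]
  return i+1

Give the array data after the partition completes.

pivot=0, i=-1
j=0: -7≤0, i=0, swap(0,0) ⇒ [-7, 1, 3, 6, -4, -1, 4, 2, -9, 7, 5, 0]
j=1: 1>0, skip
j=2: 3>0, skip
j=3: 6>0, skip
j=4: -4≤0, i=1, swap(1,4) ⇒ [-7, -4, 3, 6, 1, -1, 4, 2, -9, 7, 5, 0]
j=5: -1≤0, i=2, swap(2,5) ⇒ [-7, -4, -1, 6, 1, 3, 4, 2, -9, 7, 5, 0]
j=6: 4>0, skip
j=7: 2>0, skip
j=8: -9≤0, i=3, swap(3,8) ⇒ [-7, -4, -1, -9, 1, 3, 4, 2, 6, 7, 5, 0]
j=9: 7>0, skip
j=10: 5>0, skip
swap(4,11) ⇒ [-7, -4, -1, -9, 0, 3, 4, 2, 6, 7, 5, 1]; return 4

[-7, -4, -1, -9, 0, 3, 4, 2, 6, 7, 5, 1]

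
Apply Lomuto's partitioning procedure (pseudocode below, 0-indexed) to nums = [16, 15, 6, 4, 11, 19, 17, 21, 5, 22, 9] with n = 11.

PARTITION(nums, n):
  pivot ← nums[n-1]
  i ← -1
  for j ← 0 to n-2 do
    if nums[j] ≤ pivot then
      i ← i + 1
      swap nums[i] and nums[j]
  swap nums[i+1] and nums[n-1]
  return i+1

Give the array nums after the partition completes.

[6, 4, 5, 9, 11, 19, 17, 21, 16, 22, 15]

pivot=9, i=-1
j=0: 16>9, skip
j=1: 15>9, skip
j=2: 6≤9, i=0, swap(0,2) ⇒ [6, 15, 16, 4, 11, 19, 17, 21, 5, 22, 9]
j=3: 4≤9, i=1, swap(1,3) ⇒ [6, 4, 16, 15, 11, 19, 17, 21, 5, 22, 9]
j=4: 11>9, skip
j=5: 19>9, skip
j=6: 17>9, skip
j=7: 21>9, skip
j=8: 5≤9, i=2, swap(2,8) ⇒ [6, 4, 5, 15, 11, 19, 17, 21, 16, 22, 9]
j=9: 22>9, skip
swap(3,10) ⇒ [6, 4, 5, 9, 11, 19, 17, 21, 16, 22, 15]; return 3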